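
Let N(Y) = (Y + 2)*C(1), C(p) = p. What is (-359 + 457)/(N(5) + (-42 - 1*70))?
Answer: -14/15 ≈ -0.93333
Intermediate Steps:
N(Y) = 2 + Y (N(Y) = (Y + 2)*1 = (2 + Y)*1 = 2 + Y)
(-359 + 457)/(N(5) + (-42 - 1*70)) = (-359 + 457)/((2 + 5) + (-42 - 1*70)) = 98/(7 + (-42 - 70)) = 98/(7 - 112) = 98/(-105) = 98*(-1/105) = -14/15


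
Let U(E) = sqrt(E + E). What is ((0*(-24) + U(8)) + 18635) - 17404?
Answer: 1235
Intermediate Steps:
U(E) = sqrt(2)*sqrt(E) (U(E) = sqrt(2*E) = sqrt(2)*sqrt(E))
((0*(-24) + U(8)) + 18635) - 17404 = ((0*(-24) + sqrt(2)*sqrt(8)) + 18635) - 17404 = ((0 + sqrt(2)*(2*sqrt(2))) + 18635) - 17404 = ((0 + 4) + 18635) - 17404 = (4 + 18635) - 17404 = 18639 - 17404 = 1235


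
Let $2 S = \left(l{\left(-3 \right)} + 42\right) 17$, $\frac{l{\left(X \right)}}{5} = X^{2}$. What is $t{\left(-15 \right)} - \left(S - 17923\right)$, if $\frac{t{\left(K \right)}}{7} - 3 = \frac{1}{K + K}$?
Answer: $\frac{258064}{15} \approx 17204.0$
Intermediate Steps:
$t{\left(K \right)} = 21 + \frac{7}{2 K}$ ($t{\left(K \right)} = 21 + \frac{7}{K + K} = 21 + \frac{7}{2 K}$)
$l{\left(X \right)} = 5 X^{2}$
$S = \frac{1479}{2}$ ($S = \frac{\left(5 \left(-3\right)^{2} + 42\right) 17}{2} = \frac{\left(5 \cdot 9 + 42\right) 17}{2} = \frac{\left(45 + 42\right) 17}{2} = \frac{87 \cdot 17}{2} = \frac{1}{2} \cdot 1479 = \frac{1479}{2} \approx 739.5$)
$t{\left(-15 \right)} - \left(S - 17923\right) = \left(21 + \frac{7}{2 \left(-15\right)}\right) - \left(\frac{1479}{2} - 17923\right) = \left(21 + \frac{7}{2} \left(- \frac{1}{15}\right)\right) - - \frac{34367}{2} = \left(21 - \frac{7}{30}\right) + \frac{34367}{2} = \frac{623}{30} + \frac{34367}{2} = \frac{258064}{15}$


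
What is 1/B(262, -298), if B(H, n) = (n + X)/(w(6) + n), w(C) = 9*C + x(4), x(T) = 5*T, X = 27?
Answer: 224/271 ≈ 0.82657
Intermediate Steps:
w(C) = 20 + 9*C (w(C) = 9*C + 5*4 = 9*C + 20 = 20 + 9*C)
B(H, n) = (27 + n)/(74 + n) (B(H, n) = (n + 27)/((20 + 9*6) + n) = (27 + n)/((20 + 54) + n) = (27 + n)/(74 + n))
1/B(262, -298) = 1/((27 - 298)/(74 - 298)) = 1/(-271/(-224)) = 1/(-1/224*(-271)) = 1/(271/224) = 224/271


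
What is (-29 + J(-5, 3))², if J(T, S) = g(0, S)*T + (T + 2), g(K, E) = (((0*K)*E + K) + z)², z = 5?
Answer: 24649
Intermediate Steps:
g(K, E) = (5 + K)² (g(K, E) = (((0*K)*E + K) + 5)² = ((0*E + K) + 5)² = ((0 + K) + 5)² = (K + 5)² = (5 + K)²)
J(T, S) = 2 + 26*T (J(T, S) = (5 + 0)²*T + (T + 2) = 5²*T + (2 + T) = 25*T + (2 + T) = 2 + 26*T)
(-29 + J(-5, 3))² = (-29 + (2 + 26*(-5)))² = (-29 + (2 - 130))² = (-29 - 128)² = (-157)² = 24649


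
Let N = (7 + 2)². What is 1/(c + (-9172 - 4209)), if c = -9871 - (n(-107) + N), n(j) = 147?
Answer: -1/23480 ≈ -4.2589e-5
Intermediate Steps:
N = 81 (N = 9² = 81)
c = -10099 (c = -9871 - (147 + 81) = -9871 - 1*228 = -9871 - 228 = -10099)
1/(c + (-9172 - 4209)) = 1/(-10099 + (-9172 - 4209)) = 1/(-10099 - 13381) = 1/(-23480) = -1/23480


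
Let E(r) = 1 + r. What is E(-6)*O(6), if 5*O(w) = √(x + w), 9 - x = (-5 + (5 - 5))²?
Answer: -I*√10 ≈ -3.1623*I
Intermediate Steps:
x = -16 (x = 9 - (-5 + (5 - 5))² = 9 - (-5 + 0)² = 9 - 1*(-5)² = 9 - 1*25 = 9 - 25 = -16)
O(w) = √(-16 + w)/5
E(-6)*O(6) = (1 - 6)*(√(-16 + 6)/5) = -√(-10) = -I*√10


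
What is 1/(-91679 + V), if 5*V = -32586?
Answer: -5/490981 ≈ -1.0184e-5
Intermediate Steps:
V = -32586/5 (V = (⅕)*(-32586) = -32586/5 ≈ -6517.2)
1/(-91679 + V) = 1/(-91679 - 32586/5) = 1/(-490981/5) = -5/490981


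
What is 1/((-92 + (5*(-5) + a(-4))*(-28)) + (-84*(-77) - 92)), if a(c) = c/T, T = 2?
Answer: 1/7040 ≈ 0.00014205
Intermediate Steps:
a(c) = c/2
1/((-92 + (5*(-5) + a(-4))*(-28)) + (-84*(-77) - 92)) = 1/((-92 + (5*(-5) + (½)*(-4))*(-28)) + (-84*(-77) - 92)) = 1/((-92 + (-25 - 2)*(-28)) + (6468 - 92)) = 1/((-92 - 27*(-28)) + 6376) = 1/((-92 + 756) + 6376) = 1/(664 + 6376) = 1/7040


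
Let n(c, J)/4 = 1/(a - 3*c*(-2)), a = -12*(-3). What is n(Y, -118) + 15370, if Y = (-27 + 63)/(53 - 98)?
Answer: 599435/39 ≈ 15370.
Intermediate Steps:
a = 36
Y = -⅘ (Y = 36/(-45) = 36*(-1/45) = -⅘ ≈ -0.80000)
n(c, J) = 4/(36 + 6*c) (n(c, J) = 4/(36 - 3*c*(-2)) = 4/(36 + 6*c))
n(Y, -118) + 15370 = 2/(3*(6 - ⅘)) + 15370 = 2/(3*(26/5)) + 15370 = (⅔)*(5/26) + 15370 = 5/39 + 15370 = 599435/39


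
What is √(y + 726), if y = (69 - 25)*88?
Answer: 11*√38 ≈ 67.809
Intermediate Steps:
y = 3872 (y = 44*88 = 3872)
√(y + 726) = √(3872 + 726) = √4598 = 11*√38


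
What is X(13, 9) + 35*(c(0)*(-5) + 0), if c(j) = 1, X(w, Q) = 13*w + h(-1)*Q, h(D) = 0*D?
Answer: -6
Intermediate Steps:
h(D) = 0
X(w, Q) = 13*w (X(w, Q) = 13*w + 0*Q = 13*w + 0 = 13*w)
X(13, 9) + 35*(c(0)*(-5) + 0) = 13*13 + 35*(1*(-5) + 0) = 169 + 35*(-5 + 0) = 169 + 35*(-5) = 169 - 175 = -6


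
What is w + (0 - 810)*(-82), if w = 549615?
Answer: 616035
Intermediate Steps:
w + (0 - 810)*(-82) = 549615 + (0 - 810)*(-82) = 549615 - 810*(-82) = 549615 + 66420 = 616035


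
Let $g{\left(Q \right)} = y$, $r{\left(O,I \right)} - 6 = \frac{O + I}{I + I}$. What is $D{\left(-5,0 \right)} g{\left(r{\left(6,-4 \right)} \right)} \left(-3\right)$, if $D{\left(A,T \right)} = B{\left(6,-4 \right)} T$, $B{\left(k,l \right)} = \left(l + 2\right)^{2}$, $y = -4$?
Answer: $0$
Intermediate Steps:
$B{\left(k,l \right)} = \left(2 + l\right)^{2}$
$r{\left(O,I \right)} = 6 + \frac{I + O}{2 I}$ ($r{\left(O,I \right)} = 6 + \frac{O + I}{I + I} = 6 + \frac{I + O}{2 I}$)
$g{\left(Q \right)} = -4$
$D{\left(A,T \right)} = 4 T$ ($D{\left(A,T \right)} = \left(2 - 4\right)^{2} T = \left(-2\right)^{2} T = 4 T$)
$D{\left(-5,0 \right)} g{\left(r{\left(6,-4 \right)} \right)} \left(-3\right) = 4 \cdot 0 \left(-4\right) \left(-3\right) = 0 \left(-4\right) \left(-3\right) = 0 \left(-3\right) = 0$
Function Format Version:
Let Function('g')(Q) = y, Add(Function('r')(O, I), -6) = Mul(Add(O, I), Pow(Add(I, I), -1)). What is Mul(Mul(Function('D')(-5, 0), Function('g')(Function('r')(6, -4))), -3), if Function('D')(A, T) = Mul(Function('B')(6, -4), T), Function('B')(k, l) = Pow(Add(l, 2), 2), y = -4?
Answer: 0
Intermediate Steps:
Function('B')(k, l) = Pow(Add(2, l), 2)
Function('r')(O, I) = Add(6, Mul(Rational(1, 2), Pow(I, -1), Add(I, O))) (Function('r')(O, I) = Add(6, Mul(Add(O, I), Pow(Add(I, I), -1))) = Add(6, Mul(Add(I, O), Pow(Mul(2, I), -1))) = Add(6, Mul(Add(I, O), Mul(Rational(1, 2), Pow(I, -1)))) = Add(6, Mul(Rational(1, 2), Pow(I, -1), Add(I, O))))
Function('g')(Q) = -4
Function('D')(A, T) = Mul(4, T) (Function('D')(A, T) = Mul(Pow(Add(2, -4), 2), T) = Mul(Pow(-2, 2), T) = Mul(4, T))
Mul(Mul(Function('D')(-5, 0), Function('g')(Function('r')(6, -4))), -3) = Mul(Mul(Mul(4, 0), -4), -3) = Mul(Mul(0, -4), -3) = Mul(0, -3) = 0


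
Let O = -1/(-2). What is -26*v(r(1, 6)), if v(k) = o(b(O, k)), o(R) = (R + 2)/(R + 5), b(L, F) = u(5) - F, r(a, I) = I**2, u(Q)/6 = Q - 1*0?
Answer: -104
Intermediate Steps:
u(Q) = 6*Q (u(Q) = 6*(Q - 1*0) = 6*(Q + 0) = 6*Q)
O = 1/2 (O = -1*(-1/2) = 1/2 ≈ 0.50000)
b(L, F) = 30 - F (b(L, F) = 6*5 - F = 30 - F)
o(R) = (2 + R)/(5 + R)
v(k) = (32 - k)/(35 - k) (v(k) = (2 + (30 - k))/(5 + (30 - k)) = (32 - k)/(35 - k))
-26*v(r(1, 6)) = -26*(-32 + 6**2)/(-35 + 6**2) = -26*(-32 + 36)/(-35 + 36) = -26*4/1 = -26*4 = -104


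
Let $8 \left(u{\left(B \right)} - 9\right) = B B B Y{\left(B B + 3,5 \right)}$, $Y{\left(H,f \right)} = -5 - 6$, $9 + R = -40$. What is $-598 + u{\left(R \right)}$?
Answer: $\frac{1289427}{8} \approx 1.6118 \cdot 10^{5}$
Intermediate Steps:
$R = -49$ ($R = -9 - 40 = -49$)
$Y{\left(H,f \right)} = -11$ ($Y{\left(H,f \right)} = -5 - 6 = -11$)
$u{\left(B \right)} = 9 - \frac{11 B^{3}}{8}$ ($u{\left(B \right)} = 9 + \frac{B B B \left(-11\right)}{8} = 9 + \frac{B^{2} B \left(-11\right)}{8} = 9 + \frac{B^{3} \left(-11\right)}{8} = 9 + \frac{\left(-11\right) B^{3}}{8} = 9 - \frac{11 B^{3}}{8}$)
$-598 + u{\left(R \right)} = -598 - \left(-9 + \frac{11 \left(-49\right)^{3}}{8}\right) = -598 + \left(9 - - \frac{1294139}{8}\right) = -598 + \left(9 + \frac{1294139}{8}\right) = -598 + \frac{1294211}{8} = \frac{1289427}{8}$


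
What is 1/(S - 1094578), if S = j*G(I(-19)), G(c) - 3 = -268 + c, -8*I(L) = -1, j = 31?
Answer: -8/8822313 ≈ -9.0679e-7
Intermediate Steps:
I(L) = ⅛ (I(L) = -⅛*(-1) = ⅛)
G(c) = -265 + c (G(c) = 3 + (-268 + c) = -265 + c)
S = -65689/8 (S = 31*(-265 + ⅛) = 31*(-2119/8) = -65689/8 ≈ -8211.1)
1/(S - 1094578) = 1/(-65689/8 - 1094578) = 1/(-8822313/8) = -8/8822313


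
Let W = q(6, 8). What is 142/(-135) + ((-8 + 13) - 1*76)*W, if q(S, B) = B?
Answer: -76822/135 ≈ -569.05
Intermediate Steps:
W = 8
142/(-135) + ((-8 + 13) - 1*76)*W = 142/(-135) + ((-8 + 13) - 1*76)*8 = 142*(-1/135) + (5 - 76)*8 = -142/135 - 71*8 = -142/135 - 568 = -76822/135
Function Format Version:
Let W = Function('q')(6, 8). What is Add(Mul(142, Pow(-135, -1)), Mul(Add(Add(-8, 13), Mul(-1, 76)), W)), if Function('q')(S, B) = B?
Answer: Rational(-76822, 135) ≈ -569.05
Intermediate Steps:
W = 8
Add(Mul(142, Pow(-135, -1)), Mul(Add(Add(-8, 13), Mul(-1, 76)), W)) = Add(Mul(142, Pow(-135, -1)), Mul(Add(Add(-8, 13), Mul(-1, 76)), 8)) = Add(Mul(142, Rational(-1, 135)), Mul(Add(5, -76), 8)) = Add(Rational(-142, 135), Mul(-71, 8)) = Add(Rational(-142, 135), -568) = Rational(-76822, 135)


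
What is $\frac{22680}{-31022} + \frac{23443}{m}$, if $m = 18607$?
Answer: $\frac{152620993}{288613177} \approx 0.52881$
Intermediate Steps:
$\frac{22680}{-31022} + \frac{23443}{m} = \frac{22680}{-31022} + \frac{23443}{18607} = 22680 \left(- \frac{1}{31022}\right) + 23443 \cdot \frac{1}{18607} = - \frac{11340}{15511} + \frac{23443}{18607} = \frac{152620993}{288613177}$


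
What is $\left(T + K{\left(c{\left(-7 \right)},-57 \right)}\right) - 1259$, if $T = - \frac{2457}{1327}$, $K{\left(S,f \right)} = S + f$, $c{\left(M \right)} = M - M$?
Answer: $- \frac{1748789}{1327} \approx -1317.9$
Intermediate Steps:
$c{\left(M \right)} = 0$
$T = - \frac{2457}{1327}$ ($T = \left(-2457\right) \frac{1}{1327} = - \frac{2457}{1327} \approx -1.8515$)
$\left(T + K{\left(c{\left(-7 \right)},-57 \right)}\right) - 1259 = \left(- \frac{2457}{1327} + \left(0 - 57\right)\right) - 1259 = \left(- \frac{2457}{1327} - 57\right) - 1259 = - \frac{78096}{1327} - 1259 = - \frac{1748789}{1327}$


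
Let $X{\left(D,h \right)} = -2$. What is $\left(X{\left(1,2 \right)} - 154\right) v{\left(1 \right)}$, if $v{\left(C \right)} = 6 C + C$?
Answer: $-1092$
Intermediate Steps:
$v{\left(C \right)} = 7 C$
$\left(X{\left(1,2 \right)} - 154\right) v{\left(1 \right)} = \left(-2 - 154\right) 7 \cdot 1 = \left(-156\right) 7 = -1092$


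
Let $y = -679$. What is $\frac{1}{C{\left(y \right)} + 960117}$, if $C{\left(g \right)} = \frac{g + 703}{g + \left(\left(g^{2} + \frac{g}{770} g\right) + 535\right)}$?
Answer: $\frac{16921511}{16246630377667} \approx 1.0415 \cdot 10^{-6}$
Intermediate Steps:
$C{\left(g \right)} = \frac{703 + g}{535 + g + \frac{771 g^{2}}{770}}$ ($C{\left(g \right)} = \frac{703 + g}{g + \left(\left(g^{2} + g \frac{1}{770} g\right) + 535\right)} = \frac{703 + g}{g + \left(\left(g^{2} + \frac{g}{770} g\right) + 535\right)} = \frac{703 + g}{g + \left(\left(g^{2} + \frac{g^{2}}{770}\right) + 535\right)} = \frac{703 + g}{g + \left(\frac{771 g^{2}}{770} + 535\right)} = \frac{703 + g}{g + \left(535 + \frac{771 g^{2}}{770}\right)} = \frac{703 + g}{535 + g + \frac{771 g^{2}}{770}}$)
$\frac{1}{C{\left(y \right)} + 960117} = \frac{1}{\frac{770 \left(703 - 679\right)}{411950 + 770 \left(-679\right) + 771 \left(-679\right)^{2}} + 960117} = \frac{1}{770 \frac{1}{411950 - 522830 + 771 \cdot 461041} \cdot 24 + 960117} = \frac{1}{770 \frac{1}{411950 - 522830 + 355462611} \cdot 24 + 960117} = \frac{1}{770 \cdot \frac{1}{355351731} \cdot 24 + 960117} = \frac{1}{\frac{880}{16921511} + 960117} = \frac{1}{\frac{16246630377667}{16921511}} = \frac{16921511}{16246630377667}$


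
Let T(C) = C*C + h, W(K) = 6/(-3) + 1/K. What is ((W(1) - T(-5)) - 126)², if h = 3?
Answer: 24025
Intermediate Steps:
W(K) = -2 + 1/K (W(K) = 6*(-⅓) + 1/K = -2 + 1/K)
T(C) = 3 + C² (T(C) = C*C + 3 = C² + 3 = 3 + C²)
((W(1) - T(-5)) - 126)² = (((-2 + 1/1) - (3 + (-5)²)) - 126)² = (((-2 + 1) - (3 + 25)) - 126)² = ((-1 - 1*28) - 126)² = ((-1 - 28) - 126)² = (-29 - 126)² = (-155)² = 24025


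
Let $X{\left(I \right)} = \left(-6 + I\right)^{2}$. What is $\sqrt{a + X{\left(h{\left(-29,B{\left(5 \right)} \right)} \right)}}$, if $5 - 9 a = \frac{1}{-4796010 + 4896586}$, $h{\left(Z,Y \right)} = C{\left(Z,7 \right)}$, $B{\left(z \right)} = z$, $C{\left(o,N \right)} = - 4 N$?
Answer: $\frac{\sqrt{6580785634738}}{75432} \approx 34.008$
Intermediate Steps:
$h{\left(Z,Y \right)} = -28$ ($h{\left(Z,Y \right)} = \left(-4\right) 7 = -28$)
$a = \frac{502879}{905184}$ ($a = \frac{5}{9} - \frac{1}{9 \left(-4796010 + 4896586\right)} = \frac{5}{9} - \frac{1}{9 \cdot 100576} = \frac{5}{9} - \frac{1}{905184} = \frac{502879}{905184} \approx 0.55555$)
$\sqrt{a + X{\left(h{\left(-29,B{\left(5 \right)} \right)} \right)}} = \sqrt{\frac{502879}{905184} + \left(-6 - 28\right)^{2}} = \sqrt{\frac{502879}{905184} + \left(-34\right)^{2}} = \sqrt{\frac{502879}{905184} + 1156} = \sqrt{\frac{1046895583}{905184}} = \frac{\sqrt{6580785634738}}{75432}$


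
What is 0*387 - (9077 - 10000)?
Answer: 923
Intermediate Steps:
0*387 - (9077 - 10000) = 0 - 1*(-923) = 0 + 923 = 923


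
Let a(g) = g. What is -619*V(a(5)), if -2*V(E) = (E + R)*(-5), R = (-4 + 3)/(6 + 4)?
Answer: -30331/4 ≈ -7582.8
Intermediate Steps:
R = -1/10 ≈ -0.10000
V(E) = -1/4 + 5*E/2 (V(E) = -(E - 1/10)*(-5)/2 = -(-1/10 + E)*(-5)/2 = -(1/2 - 5*E)/2 = -1/4 + 5*E/2)
-619*V(a(5)) = -619*(-1/4 + (5/2)*5) = -619*(-1/4 + 25/2) = -619*49/4 = -30331/4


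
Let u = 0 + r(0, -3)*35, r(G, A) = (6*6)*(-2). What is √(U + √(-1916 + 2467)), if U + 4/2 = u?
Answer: √(-2522 + √551) ≈ 49.985*I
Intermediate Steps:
r(G, A) = -72 (r(G, A) = 36*(-2) = -72)
u = -2520 (u = 0 - 72*35 = 0 - 2520 = -2520)
U = -2522 (U = -2 - 2520 = -2522)
√(U + √(-1916 + 2467)) = √(-2522 + √(-1916 + 2467)) = √(-2522 + √551)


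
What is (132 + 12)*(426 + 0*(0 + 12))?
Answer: 61344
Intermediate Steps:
(132 + 12)*(426 + 0*(0 + 12)) = 144*(426 + 0*12) = 144*(426 + 0) = 144*426 = 61344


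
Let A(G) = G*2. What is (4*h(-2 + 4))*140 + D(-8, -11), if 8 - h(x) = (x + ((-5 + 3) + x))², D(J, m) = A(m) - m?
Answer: 2229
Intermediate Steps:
A(G) = 2*G
D(J, m) = m (D(J, m) = 2*m - m = m)
h(x) = 8 - (-2 + 2*x)² (h(x) = 8 - (x + ((-5 + 3) + x))² = 8 - (x + (-2 + x))² = 8 - (-2 + 2*x)²)
(4*h(-2 + 4))*140 + D(-8, -11) = (4*(8 - 4*(-1 + (-2 + 4))²))*140 - 11 = (4*(8 - 4*(-1 + 2)²))*140 - 11 = (4*(8 - 4*1²))*140 - 11 = (4*(8 - 4*1))*140 - 11 = (4*(8 - 4))*140 - 11 = (4*4)*140 - 11 = 16*140 - 11 = 2240 - 11 = 2229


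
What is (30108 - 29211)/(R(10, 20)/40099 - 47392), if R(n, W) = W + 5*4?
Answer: -11989601/633457256 ≈ -0.018927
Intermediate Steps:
R(n, W) = 20 + W (R(n, W) = W + 20 = 20 + W)
(30108 - 29211)/(R(10, 20)/40099 - 47392) = (30108 - 29211)/((20 + 20)/40099 - 47392) = 897/(40*(1/40099) - 47392) = 897/(40/40099 - 47392) = 897/(-1900371768/40099) = 897*(-40099/1900371768) = -11989601/633457256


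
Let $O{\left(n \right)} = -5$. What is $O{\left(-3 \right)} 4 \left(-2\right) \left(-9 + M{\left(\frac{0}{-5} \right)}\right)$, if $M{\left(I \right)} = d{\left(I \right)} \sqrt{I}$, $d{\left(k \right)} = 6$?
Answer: $-360$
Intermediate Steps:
$M{\left(I \right)} = 6 \sqrt{I}$
$O{\left(-3 \right)} 4 \left(-2\right) \left(-9 + M{\left(\frac{0}{-5} \right)}\right) = \left(-5\right) 4 \left(-2\right) \left(-9 + 6 \sqrt{\frac{0}{-5}}\right) = \left(-20\right) \left(-2\right) \left(-9 + 6 \sqrt{0 \left(- \frac{1}{5}\right)}\right) = 40 \left(-9 + 6 \sqrt{0}\right) = 40 \left(-9 + 6 \cdot 0\right) = 40 \left(-9 + 0\right) = 40 \left(-9\right) = -360$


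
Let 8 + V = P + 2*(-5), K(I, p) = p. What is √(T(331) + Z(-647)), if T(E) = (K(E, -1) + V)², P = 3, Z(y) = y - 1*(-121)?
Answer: 3*I*√30 ≈ 16.432*I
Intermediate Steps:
Z(y) = 121 + y (Z(y) = y + 121 = 121 + y)
V = -15 (V = -8 + (3 + 2*(-5)) = -8 + (3 - 10) = -8 - 7 = -15)
T(E) = 256 (T(E) = (-1 - 15)² = (-16)² = 256)
√(T(331) + Z(-647)) = √(256 + (121 - 647)) = √(256 - 526) = √(-270) = 3*I*√30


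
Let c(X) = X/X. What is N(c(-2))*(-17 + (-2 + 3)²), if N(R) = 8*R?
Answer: -128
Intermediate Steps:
c(X) = 1
N(c(-2))*(-17 + (-2 + 3)²) = (8*1)*(-17 + (-2 + 3)²) = 8*(-17 + 1²) = 8*(-17 + 1) = 8*(-16) = -128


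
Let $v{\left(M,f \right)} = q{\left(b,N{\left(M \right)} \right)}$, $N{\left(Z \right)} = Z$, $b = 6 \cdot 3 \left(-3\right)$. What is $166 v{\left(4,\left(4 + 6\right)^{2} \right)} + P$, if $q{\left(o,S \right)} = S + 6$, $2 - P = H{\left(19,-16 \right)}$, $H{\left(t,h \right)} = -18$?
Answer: $1680$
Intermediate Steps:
$b = -54$ ($b = 18 \left(-3\right) = -54$)
$P = 20$ ($P = 2 - -18 = 2 + 18 = 20$)
$q{\left(o,S \right)} = 6 + S$
$v{\left(M,f \right)} = 6 + M$
$166 v{\left(4,\left(4 + 6\right)^{2} \right)} + P = 166 \left(6 + 4\right) + 20 = 166 \cdot 10 + 20 = 1660 + 20 = 1680$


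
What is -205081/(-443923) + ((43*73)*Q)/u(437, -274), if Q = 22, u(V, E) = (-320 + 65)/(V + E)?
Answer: -4996946533387/113200365 ≈ -44143.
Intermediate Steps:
u(V, E) = -255/(E + V)
-205081/(-443923) + ((43*73)*Q)/u(437, -274) = -205081/(-443923) + ((43*73)*22)/((-255/(-274 + 437))) = -205081*(-1/443923) + (3139*22)/((-255/163)) = 205081/443923 + 69058/((-255*1/163)) = 205081/443923 + 69058/(-255/163) = 205081/443923 + 69058*(-163/255) = 205081/443923 - 11256454/255 = -4996946533387/113200365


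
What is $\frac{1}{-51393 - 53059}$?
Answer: $- \frac{1}{104452} \approx -9.5738 \cdot 10^{-6}$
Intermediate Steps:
$\frac{1}{-51393 - 53059} = \frac{1}{-104452} = - \frac{1}{104452}$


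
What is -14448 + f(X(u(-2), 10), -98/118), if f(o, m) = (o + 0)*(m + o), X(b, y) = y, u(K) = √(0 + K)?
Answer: -847022/59 ≈ -14356.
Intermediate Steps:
u(K) = √K
f(o, m) = o*(m + o)
-14448 + f(X(u(-2), 10), -98/118) = -14448 + 10*(-98/118 + 10) = -14448 + 10*(-98*1/118 + 10) = -14448 + 10*(-49/59 + 10) = -14448 + 10*(541/59) = -14448 + 5410/59 = -847022/59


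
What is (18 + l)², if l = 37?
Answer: 3025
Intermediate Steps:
(18 + l)² = (18 + 37)² = 55² = 3025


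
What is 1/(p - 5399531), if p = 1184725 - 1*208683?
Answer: -1/4423489 ≈ -2.2607e-7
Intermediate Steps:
p = 976042 (p = 1184725 - 208683 = 976042)
1/(p - 5399531) = 1/(976042 - 5399531) = 1/(-4423489) = -1/4423489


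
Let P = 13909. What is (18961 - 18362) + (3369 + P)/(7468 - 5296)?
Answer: 659153/1086 ≈ 606.96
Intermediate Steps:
(18961 - 18362) + (3369 + P)/(7468 - 5296) = (18961 - 18362) + (3369 + 13909)/(7468 - 5296) = 599 + 17278/2172 = 599 + 17278*(1/2172) = 599 + 8639/1086 = 659153/1086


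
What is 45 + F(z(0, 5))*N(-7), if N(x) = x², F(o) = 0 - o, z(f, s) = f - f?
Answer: 45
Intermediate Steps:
z(f, s) = 0
F(o) = -o
45 + F(z(0, 5))*N(-7) = 45 - 1*0*(-7)² = 45 + 0*49 = 45 + 0 = 45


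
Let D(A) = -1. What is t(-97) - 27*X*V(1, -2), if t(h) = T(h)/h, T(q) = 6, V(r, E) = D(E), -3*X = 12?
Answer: -10482/97 ≈ -108.06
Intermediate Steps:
X = -4 (X = -⅓*12 = -4)
V(r, E) = -1
t(h) = 6/h
t(-97) - 27*X*V(1, -2) = 6/(-97) - 27*(-4)*(-1) = 6*(-1/97) - (-108)*(-1) = -6/97 - 1*108 = -6/97 - 108 = -10482/97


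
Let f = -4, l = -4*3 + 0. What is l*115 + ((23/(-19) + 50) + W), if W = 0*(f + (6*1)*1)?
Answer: -25293/19 ≈ -1331.2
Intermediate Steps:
l = -12 (l = -12 + 0 = -12)
W = 0 (W = 0*(-4 + (6*1)*1) = 0*(-4 + 6*1) = 0*(-4 + 6) = 0*2 = 0)
l*115 + ((23/(-19) + 50) + W) = -12*115 + ((23/(-19) + 50) + 0) = -1380 + ((23*(-1/19) + 50) + 0) = -1380 + ((-23/19 + 50) + 0) = -1380 + (927/19 + 0) = -1380 + 927/19 = -25293/19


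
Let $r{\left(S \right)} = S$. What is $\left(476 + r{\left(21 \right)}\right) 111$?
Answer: $55167$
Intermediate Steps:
$\left(476 + r{\left(21 \right)}\right) 111 = \left(476 + 21\right) 111 = 497 \cdot 111 = 55167$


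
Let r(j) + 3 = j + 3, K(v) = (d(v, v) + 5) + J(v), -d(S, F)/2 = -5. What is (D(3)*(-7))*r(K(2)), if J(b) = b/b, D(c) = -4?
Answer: 448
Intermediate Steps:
d(S, F) = 10 (d(S, F) = -2*(-5) = 10)
J(b) = 1
K(v) = 16 (K(v) = (10 + 5) + 1 = 15 + 1 = 16)
r(j) = j (r(j) = -3 + (j + 3) = -3 + (3 + j) = j)
(D(3)*(-7))*r(K(2)) = -4*(-7)*16 = 28*16 = 448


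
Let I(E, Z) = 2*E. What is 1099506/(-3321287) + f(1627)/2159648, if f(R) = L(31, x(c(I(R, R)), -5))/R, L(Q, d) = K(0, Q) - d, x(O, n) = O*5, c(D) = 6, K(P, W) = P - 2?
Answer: -120730823147405/364692600484061 ≈ -0.33105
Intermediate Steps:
K(P, W) = -2 + P
x(O, n) = 5*O
L(Q, d) = -2 - d (L(Q, d) = (-2 + 0) - d = -2 - d)
f(R) = -32/R (f(R) = (-2 - 5*6)/R = (-2 - 1*30)/R = (-2 - 30)/R = -32/R)
1099506/(-3321287) + f(1627)/2159648 = 1099506/(-3321287) - 32/1627/2159648 = 1099506*(-1/3321287) - 32*1/1627*(1/2159648) = -1099506/3321287 - 32/1627*1/2159648 = -1099506/3321287 - 1/109804603 = -120730823147405/364692600484061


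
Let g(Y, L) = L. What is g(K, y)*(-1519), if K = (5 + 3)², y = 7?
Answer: -10633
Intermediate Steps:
K = 64 (K = 8² = 64)
g(K, y)*(-1519) = 7*(-1519) = -10633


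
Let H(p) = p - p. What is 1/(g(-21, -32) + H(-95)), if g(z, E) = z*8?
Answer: -1/168 ≈ -0.0059524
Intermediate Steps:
g(z, E) = 8*z
H(p) = 0
1/(g(-21, -32) + H(-95)) = 1/(8*(-21) + 0) = 1/(-168 + 0) = 1/(-168) = -1/168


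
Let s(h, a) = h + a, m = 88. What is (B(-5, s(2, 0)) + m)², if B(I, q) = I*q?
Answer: 6084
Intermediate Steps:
s(h, a) = a + h
(B(-5, s(2, 0)) + m)² = (-5*(0 + 2) + 88)² = (-5*2 + 88)² = (-10 + 88)² = 78² = 6084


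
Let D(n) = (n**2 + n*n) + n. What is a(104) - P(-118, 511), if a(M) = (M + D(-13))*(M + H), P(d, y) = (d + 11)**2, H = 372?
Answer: 192755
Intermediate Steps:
D(n) = n + 2*n**2 (D(n) = (n**2 + n**2) + n = 2*n**2 + n = n + 2*n**2)
P(d, y) = (11 + d)**2
a(M) = (325 + M)*(372 + M) (a(M) = (M - 13*(1 + 2*(-13)))*(M + 372) = (M - 13*(1 - 26))*(372 + M) = (M - 13*(-25))*(372 + M) = (M + 325)*(372 + M) = (325 + M)*(372 + M))
a(104) - P(-118, 511) = (120900 + 104**2 + 697*104) - (11 - 118)**2 = (120900 + 10816 + 72488) - 1*(-107)**2 = 204204 - 1*11449 = 204204 - 11449 = 192755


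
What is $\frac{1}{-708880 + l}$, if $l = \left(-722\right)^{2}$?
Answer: $- \frac{1}{187596} \approx -5.3306 \cdot 10^{-6}$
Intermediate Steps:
$l = 521284$
$\frac{1}{-708880 + l} = \frac{1}{-708880 + 521284} = \frac{1}{-187596} = - \frac{1}{187596}$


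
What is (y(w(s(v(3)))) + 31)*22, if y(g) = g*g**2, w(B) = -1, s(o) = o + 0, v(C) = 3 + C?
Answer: 660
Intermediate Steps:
s(o) = o
y(g) = g**3
(y(w(s(v(3)))) + 31)*22 = ((-1)**3 + 31)*22 = (-1 + 31)*22 = 30*22 = 660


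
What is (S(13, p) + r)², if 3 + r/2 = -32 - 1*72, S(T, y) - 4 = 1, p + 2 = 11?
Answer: 43681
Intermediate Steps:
p = 9 (p = -2 + 11 = 9)
S(T, y) = 5 (S(T, y) = 4 + 1 = 5)
r = -214 (r = -6 + 2*(-32 - 1*72) = -6 + 2*(-32 - 72) = -6 + 2*(-104) = -6 - 208 = -214)
(S(13, p) + r)² = (5 - 214)² = (-209)² = 43681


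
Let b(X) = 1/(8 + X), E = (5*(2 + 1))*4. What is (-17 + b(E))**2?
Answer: 1334025/4624 ≈ 288.50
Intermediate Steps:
E = 60 (E = (5*3)*4 = 15*4 = 60)
(-17 + b(E))**2 = (-17 + 1/(8 + 60))**2 = (-17 + 1/68)**2 = (-1155/68)**2 = 1334025/4624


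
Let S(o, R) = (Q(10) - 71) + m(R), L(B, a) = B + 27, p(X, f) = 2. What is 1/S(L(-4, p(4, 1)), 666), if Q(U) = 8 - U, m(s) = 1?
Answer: -1/72 ≈ -0.013889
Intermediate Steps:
L(B, a) = 27 + B
S(o, R) = -72 (S(o, R) = ((8 - 1*10) - 71) + 1 = ((8 - 10) - 71) + 1 = (-2 - 71) + 1 = -73 + 1 = -72)
1/S(L(-4, p(4, 1)), 666) = 1/(-72) = -1/72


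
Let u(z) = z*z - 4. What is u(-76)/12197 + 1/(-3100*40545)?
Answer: 725479781803/1533034831500 ≈ 0.47323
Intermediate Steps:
u(z) = -4 + z² (u(z) = z² - 4 = -4 + z²)
u(-76)/12197 + 1/(-3100*40545) = (-4 + (-76)²)/12197 + 1/(-3100*40545) = (-4 + 5776)*(1/12197) - 1/3100*1/40545 = 5772*(1/12197) - 1/125689500 = 5772/12197 - 1/125689500 = 725479781803/1533034831500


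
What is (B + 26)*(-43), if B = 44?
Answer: -3010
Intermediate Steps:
(B + 26)*(-43) = (44 + 26)*(-43) = 70*(-43) = -3010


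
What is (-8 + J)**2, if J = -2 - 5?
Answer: 225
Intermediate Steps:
J = -7
(-8 + J)**2 = (-8 - 7)**2 = (-15)**2 = 225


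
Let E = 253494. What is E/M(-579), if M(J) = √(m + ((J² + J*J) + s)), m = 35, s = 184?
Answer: 84498*√670701/223567 ≈ 309.53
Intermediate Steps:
M(J) = √(219 + 2*J²) (M(J) = √(35 + ((J² + J*J) + 184)) = √(35 + ((J² + J²) + 184)) = √(35 + (2*J² + 184)) = √(35 + (184 + 2*J²)) = √(219 + 2*J²))
E/M(-579) = 253494/(√(219 + 2*(-579)²)) = 253494/(√(219 + 2*335241)) = 253494/(√(219 + 670482)) = 253494/(√670701) = 253494*(√670701/670701) = 84498*√670701/223567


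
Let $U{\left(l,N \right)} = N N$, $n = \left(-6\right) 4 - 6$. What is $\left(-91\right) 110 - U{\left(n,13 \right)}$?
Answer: $-10179$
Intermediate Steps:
$n = -30$ ($n = -24 - 6 = -30$)
$U{\left(l,N \right)} = N^{2}$
$\left(-91\right) 110 - U{\left(n,13 \right)} = \left(-91\right) 110 - 13^{2} = -10010 - 169 = -10179$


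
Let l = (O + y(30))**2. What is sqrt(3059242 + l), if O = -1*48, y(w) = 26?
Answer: sqrt(3059726) ≈ 1749.2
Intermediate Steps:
O = -48
l = 484 (l = (-48 + 26)**2 = (-22)**2 = 484)
sqrt(3059242 + l) = sqrt(3059242 + 484) = sqrt(3059726)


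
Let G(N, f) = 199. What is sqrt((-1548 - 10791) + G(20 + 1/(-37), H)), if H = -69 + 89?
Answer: 2*I*sqrt(3035) ≈ 110.18*I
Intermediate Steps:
H = 20
sqrt((-1548 - 10791) + G(20 + 1/(-37), H)) = sqrt((-1548 - 10791) + 199) = sqrt(-12339 + 199) = sqrt(-12140) = 2*I*sqrt(3035)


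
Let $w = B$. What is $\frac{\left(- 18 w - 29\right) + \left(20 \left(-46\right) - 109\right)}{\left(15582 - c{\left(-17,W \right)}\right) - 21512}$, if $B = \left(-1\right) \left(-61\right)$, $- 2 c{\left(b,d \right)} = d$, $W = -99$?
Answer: $\frac{4312}{11959} \approx 0.36057$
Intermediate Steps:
$c{\left(b,d \right)} = - \frac{d}{2}$
$B = 61$
$w = 61$
$\frac{\left(- 18 w - 29\right) + \left(20 \left(-46\right) - 109\right)}{\left(15582 - c{\left(-17,W \right)}\right) - 21512} = \frac{\left(\left(-18\right) 61 - 29\right) + \left(20 \left(-46\right) - 109\right)}{\left(15582 - \left(- \frac{1}{2}\right) \left(-99\right)\right) - 21512} = \frac{\left(-1098 - 29\right) - 1029}{\left(15582 - \frac{99}{2}\right) - 21512} = \frac{-1127 - 1029}{\left(15582 - \frac{99}{2}\right) - 21512} = - \frac{2156}{\frac{31065}{2} - 21512} = - \frac{2156}{- \frac{11959}{2}} = \left(-2156\right) \left(- \frac{2}{11959}\right) = \frac{4312}{11959}$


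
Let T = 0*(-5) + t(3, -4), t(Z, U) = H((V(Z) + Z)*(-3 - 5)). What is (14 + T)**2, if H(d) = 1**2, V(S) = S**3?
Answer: 225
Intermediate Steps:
H(d) = 1
t(Z, U) = 1
T = 1 (T = 0*(-5) + 1 = 0 + 1 = 1)
(14 + T)**2 = (14 + 1)**2 = 15**2 = 225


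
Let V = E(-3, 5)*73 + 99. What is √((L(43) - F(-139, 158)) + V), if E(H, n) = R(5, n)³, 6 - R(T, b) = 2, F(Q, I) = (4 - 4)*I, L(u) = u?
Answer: √4814 ≈ 69.383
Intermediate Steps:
F(Q, I) = 0 (F(Q, I) = 0*I = 0)
R(T, b) = 4 (R(T, b) = 6 - 1*2 = 6 - 2 = 4)
E(H, n) = 64 (E(H, n) = 4³ = 64)
V = 4771 (V = 64*73 + 99 = 4672 + 99 = 4771)
√((L(43) - F(-139, 158)) + V) = √((43 - 1*0) + 4771) = √((43 + 0) + 4771) = √(43 + 4771) = √4814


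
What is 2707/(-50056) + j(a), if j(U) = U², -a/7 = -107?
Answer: 28081463349/50056 ≈ 5.6100e+5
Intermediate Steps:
a = 749 (a = -7*(-107) = 749)
2707/(-50056) + j(a) = 2707/(-50056) + 749² = 2707*(-1/50056) + 561001 = -2707/50056 + 561001 = 28081463349/50056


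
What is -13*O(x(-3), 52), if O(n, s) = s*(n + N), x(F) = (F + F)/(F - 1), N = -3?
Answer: 1014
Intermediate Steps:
x(F) = 2*F/(-1 + F) (x(F) = (2*F)/(-1 + F) = 2*F/(-1 + F))
O(n, s) = s*(-3 + n) (O(n, s) = s*(n - 3) = s*(-3 + n))
-13*O(x(-3), 52) = -676*(-3 + 2*(-3)/(-1 - 3)) = -676*(-3 + 2*(-3)/(-4)) = -676*(-3 + 2*(-3)*(-¼)) = -676*(-3 + 3/2) = -676*(-3)/2 = -13*(-78) = 1014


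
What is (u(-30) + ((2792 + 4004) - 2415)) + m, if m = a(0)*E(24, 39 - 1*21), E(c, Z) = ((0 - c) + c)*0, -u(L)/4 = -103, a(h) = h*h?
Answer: 4793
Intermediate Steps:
a(h) = h²
u(L) = 412 (u(L) = -4*(-103) = 412)
E(c, Z) = 0 (E(c, Z) = (-c + c)*0 = 0*0 = 0)
m = 0 (m = 0²*0 = 0*0 = 0)
(u(-30) + ((2792 + 4004) - 2415)) + m = (412 + ((2792 + 4004) - 2415)) + 0 = (412 + (6796 - 2415)) + 0 = (412 + 4381) + 0 = 4793 + 0 = 4793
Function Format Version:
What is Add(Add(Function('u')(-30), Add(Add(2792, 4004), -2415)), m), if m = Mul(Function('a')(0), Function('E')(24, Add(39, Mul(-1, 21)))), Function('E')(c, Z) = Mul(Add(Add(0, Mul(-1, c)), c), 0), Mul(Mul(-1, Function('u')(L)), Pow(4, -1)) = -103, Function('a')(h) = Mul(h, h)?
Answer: 4793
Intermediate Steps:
Function('a')(h) = Pow(h, 2)
Function('u')(L) = 412 (Function('u')(L) = Mul(-4, -103) = 412)
Function('E')(c, Z) = 0 (Function('E')(c, Z) = Mul(Add(Mul(-1, c), c), 0) = Mul(0, 0) = 0)
m = 0 (m = Mul(Pow(0, 2), 0) = Mul(0, 0) = 0)
Add(Add(Function('u')(-30), Add(Add(2792, 4004), -2415)), m) = Add(Add(412, Add(Add(2792, 4004), -2415)), 0) = Add(Add(412, Add(6796, -2415)), 0) = Add(Add(412, 4381), 0) = Add(4793, 0) = 4793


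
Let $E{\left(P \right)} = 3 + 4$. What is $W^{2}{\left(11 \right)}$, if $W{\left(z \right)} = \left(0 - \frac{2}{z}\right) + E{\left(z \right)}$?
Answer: $\frac{5625}{121} \approx 46.488$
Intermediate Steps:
$E{\left(P \right)} = 7$
$W{\left(z \right)} = 7 - \frac{2}{z}$ ($W{\left(z \right)} = \left(0 - \frac{2}{z}\right) + 7 = - \frac{2}{z} + 7 = 7 - \frac{2}{z}$)
$W^{2}{\left(11 \right)} = \left(7 - \frac{2}{11}\right)^{2} = \left(\frac{75}{11}\right)^{2} = \frac{5625}{121}$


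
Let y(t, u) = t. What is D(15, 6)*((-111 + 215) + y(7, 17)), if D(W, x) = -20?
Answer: -2220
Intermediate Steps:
D(15, 6)*((-111 + 215) + y(7, 17)) = -20*((-111 + 215) + 7) = -20*(104 + 7) = -20*111 = -2220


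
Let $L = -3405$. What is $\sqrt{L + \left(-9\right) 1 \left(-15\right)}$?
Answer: $i \sqrt{3270} \approx 57.184 i$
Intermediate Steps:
$\sqrt{L + \left(-9\right) 1 \left(-15\right)} = \sqrt{-3405 + \left(-9\right) 1 \left(-15\right)} = \sqrt{-3405 - -135} = \sqrt{-3405 + 135} = \sqrt{-3270} = i \sqrt{3270}$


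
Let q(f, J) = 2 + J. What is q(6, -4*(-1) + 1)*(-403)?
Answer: -2821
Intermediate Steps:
q(6, -4*(-1) + 1)*(-403) = (2 + (-4*(-1) + 1))*(-403) = (2 + (4 + 1))*(-403) = (2 + 5)*(-403) = 7*(-403) = -2821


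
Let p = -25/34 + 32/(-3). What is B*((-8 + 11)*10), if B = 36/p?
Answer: -110160/1163 ≈ -94.721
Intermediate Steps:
p = -1163/102 (p = -25*1/34 + 32*(-⅓) = -25/34 - 32/3 = -1163/102 ≈ -11.402)
B = -3672/1163 (B = 36/(-1163/102) = 36*(-102/1163) = -3672/1163 ≈ -3.1574)
B*((-8 + 11)*10) = -3672*(-8 + 11)*10/1163 = -11016*10/1163 = -3672/1163*30 = -110160/1163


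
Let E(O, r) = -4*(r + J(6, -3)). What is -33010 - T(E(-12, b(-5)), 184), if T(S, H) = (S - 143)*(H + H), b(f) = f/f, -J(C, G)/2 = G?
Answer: 29918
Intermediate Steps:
J(C, G) = -2*G
b(f) = 1
E(O, r) = -24 - 4*r (E(O, r) = -4*(r - 2*(-3)) = -4*(r + 6) = -4*(6 + r) = -24 - 4*r)
T(S, H) = 2*H*(-143 + S) (T(S, H) = (-143 + S)*(2*H) = 2*H*(-143 + S))
-33010 - T(E(-12, b(-5)), 184) = -33010 - 2*184*(-143 + (-24 - 4*1)) = -33010 - 2*184*(-143 + (-24 - 4)) = -33010 - 2*184*(-143 - 28) = -33010 - 2*184*(-171) = -33010 - 1*(-62928) = -33010 + 62928 = 29918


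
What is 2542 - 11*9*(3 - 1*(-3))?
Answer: 1948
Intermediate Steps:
2542 - 11*9*(3 - 1*(-3)) = 2542 - 99*(3 + 3) = 2542 - 99*6 = 2542 - 1*594 = 2542 - 594 = 1948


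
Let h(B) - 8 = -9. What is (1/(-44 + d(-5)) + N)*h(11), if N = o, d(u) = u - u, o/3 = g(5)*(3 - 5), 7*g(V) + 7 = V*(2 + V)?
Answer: 1057/44 ≈ 24.023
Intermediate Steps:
h(B) = -1 (h(B) = 8 - 9 = -1)
g(V) = -1 + V*(2 + V)/7 (g(V) = -1 + (V*(2 + V))/7 = -1 + V*(2 + V)/7)
o = -24 (o = 3*((-1 + (⅐)*5² + (2/7)*5)*(3 - 5)) = 3*((-1 + (⅐)*25 + 10/7)*(-2)) = 3*((-1 + 25/7 + 10/7)*(-2)) = 3*(4*(-2)) = 3*(-8) = -24)
d(u) = 0
N = -24
(1/(-44 + d(-5)) + N)*h(11) = (1/(-44 + 0) - 24)*(-1) = (1/(-44) - 24)*(-1) = (-1/44 - 24)*(-1) = -1057/44*(-1) = 1057/44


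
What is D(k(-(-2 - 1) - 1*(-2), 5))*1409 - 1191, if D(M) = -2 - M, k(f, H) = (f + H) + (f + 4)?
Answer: -30780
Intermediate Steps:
k(f, H) = 4 + H + 2*f (k(f, H) = (H + f) + (4 + f) = 4 + H + 2*f)
D(k(-(-2 - 1) - 1*(-2), 5))*1409 - 1191 = (-2 - (4 + 5 + 2*(-(-2 - 1) - 1*(-2))))*1409 - 1191 = (-2 - (4 + 5 + 2*(-1*(-3) + 2)))*1409 - 1191 = (-2 - (4 + 5 + 2*(3 + 2)))*1409 - 1191 = (-2 - (4 + 5 + 2*5))*1409 - 1191 = (-2 - (4 + 5 + 10))*1409 - 1191 = (-2 - 1*19)*1409 - 1191 = (-2 - 19)*1409 - 1191 = -21*1409 - 1191 = -29589 - 1191 = -30780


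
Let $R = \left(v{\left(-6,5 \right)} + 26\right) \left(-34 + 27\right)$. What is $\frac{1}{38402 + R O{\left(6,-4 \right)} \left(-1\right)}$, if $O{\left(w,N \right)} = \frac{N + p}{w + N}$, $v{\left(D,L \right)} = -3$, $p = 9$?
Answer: $\frac{2}{77609} \approx 2.577 \cdot 10^{-5}$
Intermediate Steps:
$O{\left(w,N \right)} = \frac{9 + N}{N + w}$ ($O{\left(w,N \right)} = \frac{N + 9}{w + N} = \frac{9 + N}{N + w}$)
$R = -161$ ($R = \left(-3 + 26\right) \left(-34 + 27\right) = 23 \left(-7\right) = -161$)
$\frac{1}{38402 + R O{\left(6,-4 \right)} \left(-1\right)} = \frac{1}{38402 - 161 \frac{9 - 4}{-4 + 6} \left(-1\right)} = \frac{1}{38402 - 161 \cdot \frac{1}{2} \cdot 5 \left(-1\right)} = \frac{1}{38402 - 161 \cdot \frac{5}{2} \left(-1\right)} = \frac{1}{38402 - - \frac{805}{2}} = \frac{1}{38402 + \frac{805}{2}} = \frac{1}{\frac{77609}{2}} = \frac{2}{77609}$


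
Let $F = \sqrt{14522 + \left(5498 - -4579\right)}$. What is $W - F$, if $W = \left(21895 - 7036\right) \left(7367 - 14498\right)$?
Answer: $-105959529 - \sqrt{24599} \approx -1.0596 \cdot 10^{8}$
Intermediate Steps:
$F = \sqrt{24599}$ ($F = \sqrt{14522 + \left(5498 + 4579\right)} = \sqrt{14522 + 10077} = \sqrt{24599} \approx 156.84$)
$W = -105959529$ ($W = 14859 \left(-7131\right) = -105959529$)
$W - F = -105959529 - \sqrt{24599}$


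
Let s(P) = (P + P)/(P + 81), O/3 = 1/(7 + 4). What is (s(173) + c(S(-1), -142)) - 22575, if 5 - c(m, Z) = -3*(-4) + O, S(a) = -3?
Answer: -31545532/1397 ≈ -22581.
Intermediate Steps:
O = 3/11 (O = 3/(7 + 4) = 3/11 ≈ 0.27273)
s(P) = 2*P/(81 + P) (s(P) = (2*P)/(81 + P) = 2*P/(81 + P))
c(m, Z) = -80/11 (c(m, Z) = 5 - (-3*(-4) + 3/11) = 5 - (12 + 3/11) = 5 - 1*135/11 = 5 - 135/11 = -80/11)
(s(173) + c(S(-1), -142)) - 22575 = (2*173/(81 + 173) - 80/11) - 22575 = (2*173/254 - 80/11) - 22575 = (2*173*(1/254) - 80/11) - 22575 = (173/127 - 80/11) - 22575 = -8257/1397 - 22575 = -31545532/1397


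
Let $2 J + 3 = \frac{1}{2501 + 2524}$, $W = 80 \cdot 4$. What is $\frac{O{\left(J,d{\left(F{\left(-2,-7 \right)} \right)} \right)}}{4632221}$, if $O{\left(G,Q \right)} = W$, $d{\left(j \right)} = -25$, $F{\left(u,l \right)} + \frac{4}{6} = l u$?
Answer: $\frac{320}{4632221} \approx 6.9081 \cdot 10^{-5}$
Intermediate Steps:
$W = 320$
$F{\left(u,l \right)} = - \frac{2}{3} + l u$
$J = - \frac{7537}{5025}$ ($J = - \frac{3}{2} + \frac{1}{2 \left(2501 + 2524\right)} = - \frac{3}{2} + \frac{1}{2 \cdot 5025} = - \frac{3}{2} + \frac{1}{2} \cdot \frac{1}{5025} = - \frac{3}{2} + \frac{1}{10050} = - \frac{7537}{5025} \approx -1.4999$)
$O{\left(G,Q \right)} = 320$
$\frac{O{\left(J,d{\left(F{\left(-2,-7 \right)} \right)} \right)}}{4632221} = \frac{320}{4632221}$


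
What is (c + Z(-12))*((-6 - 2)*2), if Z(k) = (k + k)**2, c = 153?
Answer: -11664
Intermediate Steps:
Z(k) = 4*k**2 (Z(k) = (2*k)**2 = 4*k**2)
(c + Z(-12))*((-6 - 2)*2) = (153 + 4*(-12)**2)*((-6 - 2)*2) = (153 + 4*144)*(-8*2) = (153 + 576)*(-16) = 729*(-16) = -11664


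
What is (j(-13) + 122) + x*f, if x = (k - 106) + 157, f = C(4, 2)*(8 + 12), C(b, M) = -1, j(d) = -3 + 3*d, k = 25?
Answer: -1440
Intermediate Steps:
f = -20 (f = -(8 + 12) = -1*20 = -20)
x = 76 (x = (25 - 106) + 157 = -81 + 157 = 76)
(j(-13) + 122) + x*f = ((-3 + 3*(-13)) + 122) + 76*(-20) = ((-3 - 39) + 122) - 1520 = (-42 + 122) - 1520 = 80 - 1520 = -1440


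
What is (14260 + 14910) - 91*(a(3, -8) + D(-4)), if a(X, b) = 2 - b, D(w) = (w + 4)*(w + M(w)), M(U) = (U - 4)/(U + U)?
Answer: 28260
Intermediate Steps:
M(U) = (-4 + U)/(2*U) (M(U) = (-4 + U)/((2*U)) = (-4 + U)*(1/(2*U)) = (-4 + U)/(2*U))
D(w) = (4 + w)*(w + (-4 + w)/(2*w)) (D(w) = (w + 4)*(w + (-4 + w)/(2*w)) = (4 + w)*(w + (-4 + w)/(2*w)))
(14260 + 14910) - 91*(a(3, -8) + D(-4)) = (14260 + 14910) - 91*((2 - 1*(-8)) + ((-4)**2 - 8/(-4) + (9/2)*(-4))) = 29170 - 91*((2 + 8) + (16 - 8*(-1/4) - 18)) = 29170 - 91*(10 + (16 + 2 - 18)) = 29170 - 91*(10 + 0) = 29170 - 91*10 = 29170 - 910 = 28260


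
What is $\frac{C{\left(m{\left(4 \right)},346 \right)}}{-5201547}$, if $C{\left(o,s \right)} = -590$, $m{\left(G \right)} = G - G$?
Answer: $\frac{590}{5201547} \approx 0.00011343$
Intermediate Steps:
$m{\left(G \right)} = 0$
$\frac{C{\left(m{\left(4 \right)},346 \right)}}{-5201547} = - \frac{590}{-5201547} = \left(-590\right) \left(- \frac{1}{5201547}\right) = \frac{590}{5201547}$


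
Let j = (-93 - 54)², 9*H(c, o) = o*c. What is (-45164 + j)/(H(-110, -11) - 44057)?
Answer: 211995/395303 ≈ 0.53628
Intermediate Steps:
H(c, o) = c*o/9 (H(c, o) = (o*c)/9 = (c*o)/9 = c*o/9)
j = 21609 (j = (-147)² = 21609)
(-45164 + j)/(H(-110, -11) - 44057) = (-45164 + 21609)/((⅑)*(-110)*(-11) - 44057) = -23555/(1210/9 - 44057) = -23555/(-395303/9) = -23555*(-9/395303) = 211995/395303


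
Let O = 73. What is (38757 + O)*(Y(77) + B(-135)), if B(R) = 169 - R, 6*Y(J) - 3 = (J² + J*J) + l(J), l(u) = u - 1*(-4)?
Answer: 267266890/3 ≈ 8.9089e+7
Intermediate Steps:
l(u) = 4 + u (l(u) = u + 4 = 4 + u)
Y(J) = 7/6 + J²/3 + J/6 (Y(J) = ½ + ((J² + J*J) + (4 + J))/6 = ½ + ((J² + J²) + (4 + J))/6 = ½ + (2*J² + (4 + J))/6 = ½ + (4 + J + 2*J²)/6 = ½ + (⅔ + J²/3 + J/6) = 7/6 + J²/3 + J/6)
(38757 + O)*(Y(77) + B(-135)) = (38757 + 73)*((7/6 + (⅓)*77² + (⅙)*77) + (169 - 1*(-135))) = 38830*((7/6 + (⅓)*5929 + 77/6) + (169 + 135)) = 38830*((7/6 + 5929/3 + 77/6) + 304) = 38830*(5971/3 + 304) = 38830*(6883/3) = 267266890/3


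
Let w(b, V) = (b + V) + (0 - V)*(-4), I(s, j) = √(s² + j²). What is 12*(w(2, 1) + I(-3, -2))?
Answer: 84 + 12*√13 ≈ 127.27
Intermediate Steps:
I(s, j) = √(j² + s²)
w(b, V) = b + 5*V (w(b, V) = (V + b) - V*(-4) = (V + b) + 4*V = b + 5*V)
12*(w(2, 1) + I(-3, -2)) = 12*((2 + 5*1) + √((-2)² + (-3)²)) = 12*((2 + 5) + √(4 + 9)) = 12*(7 + √13) = 84 + 12*√13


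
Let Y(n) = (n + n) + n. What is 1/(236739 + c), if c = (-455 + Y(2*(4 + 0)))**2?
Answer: 1/422500 ≈ 2.3669e-6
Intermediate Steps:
Y(n) = 3*n (Y(n) = 2*n + n = 3*n)
c = 185761 (c = (-455 + 3*(2*(4 + 0)))**2 = (-455 + 3*(2*4))**2 = (-455 + 3*8)**2 = (-455 + 24)**2 = (-431)**2 = 185761)
1/(236739 + c) = 1/(236739 + 185761) = 1/422500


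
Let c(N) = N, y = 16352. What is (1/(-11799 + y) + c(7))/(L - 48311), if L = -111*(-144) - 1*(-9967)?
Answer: -3984/12725635 ≈ -0.00031307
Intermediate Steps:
L = 25951 (L = 15984 + 9967 = 25951)
(1/(-11799 + y) + c(7))/(L - 48311) = (1/(-11799 + 16352) + 7)/(25951 - 48311) = (1/4553 + 7)/(-22360) = (1/4553 + 7)*(-1/22360) = (31872/4553)*(-1/22360) = -3984/12725635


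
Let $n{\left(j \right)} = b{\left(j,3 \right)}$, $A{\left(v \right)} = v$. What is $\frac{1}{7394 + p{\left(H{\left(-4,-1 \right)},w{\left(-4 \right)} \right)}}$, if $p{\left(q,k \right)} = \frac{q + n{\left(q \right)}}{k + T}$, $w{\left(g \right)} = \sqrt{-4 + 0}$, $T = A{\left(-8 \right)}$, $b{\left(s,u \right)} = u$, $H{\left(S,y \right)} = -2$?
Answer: $\frac{502784}{3717525745} + \frac{2 i}{3717525745} \approx 0.00013525 + 5.3799 \cdot 10^{-10} i$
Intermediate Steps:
$T = -8$
$n{\left(j \right)} = 3$
$w{\left(g \right)} = 2 i$ ($w{\left(g \right)} = \sqrt{-4} = 2 i$)
$p{\left(q,k \right)} = \frac{3 + q}{-8 + k}$ ($p{\left(q,k \right)} = \frac{q + 3}{k - 8} = \frac{3 + q}{-8 + k}$)
$\frac{1}{7394 + p{\left(H{\left(-4,-1 \right)},w{\left(-4 \right)} \right)}} = \frac{1}{7394 + \frac{3 - 2}{-8 + 2 i}} = \frac{1}{7394 + \frac{-8 - 2 i}{68} \cdot 1} = \frac{1}{7394 + \frac{-8 - 2 i}{68}}$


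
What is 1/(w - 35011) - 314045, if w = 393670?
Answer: -112635065654/358659 ≈ -3.1405e+5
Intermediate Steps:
1/(w - 35011) - 314045 = 1/(393670 - 35011) - 314045 = 1/358659 - 314045 = -112635065654/358659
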